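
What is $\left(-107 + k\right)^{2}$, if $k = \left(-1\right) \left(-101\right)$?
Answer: $36$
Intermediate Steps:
$k = 101$
$\left(-107 + k\right)^{2} = \left(-107 + 101\right)^{2} = \left(-6\right)^{2} = 36$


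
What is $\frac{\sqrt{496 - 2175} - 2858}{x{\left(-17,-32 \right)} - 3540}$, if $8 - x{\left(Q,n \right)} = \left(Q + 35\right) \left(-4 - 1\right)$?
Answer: $\frac{1429}{1721} - \frac{i \sqrt{1679}}{3442} \approx 0.83033 - 0.011905 i$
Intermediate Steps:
$x{\left(Q,n \right)} = 183 + 5 Q$ ($x{\left(Q,n \right)} = 8 - \left(Q + 35\right) \left(-4 - 1\right) = 8 - \left(35 + Q\right) \left(-5\right) = 8 - \left(-175 - 5 Q\right) = 8 + \left(175 + 5 Q\right) = 183 + 5 Q$)
$\frac{\sqrt{496 - 2175} - 2858}{x{\left(-17,-32 \right)} - 3540} = \frac{\sqrt{496 - 2175} - 2858}{\left(183 + 5 \left(-17\right)\right) - 3540} = \frac{\sqrt{-1679} - 2858}{\left(183 - 85\right) - 3540} = \frac{i \sqrt{1679} - 2858}{98 - 3540} = \frac{-2858 + i \sqrt{1679}}{-3442} = \left(-2858 + i \sqrt{1679}\right) \left(- \frac{1}{3442}\right) = \frac{1429}{1721} - \frac{i \sqrt{1679}}{3442}$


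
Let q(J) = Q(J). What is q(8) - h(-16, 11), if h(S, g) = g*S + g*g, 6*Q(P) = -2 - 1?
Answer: 109/2 ≈ 54.500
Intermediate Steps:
Q(P) = -½ (Q(P) = (-2 - 1)/6 = (⅙)*(-3) = -½)
q(J) = -½
h(S, g) = g² + S*g (h(S, g) = S*g + g² = g² + S*g)
q(8) - h(-16, 11) = -½ - 11*(-16 + 11) = -½ - 11*(-5) = -½ - 1*(-55) = -½ + 55 = 109/2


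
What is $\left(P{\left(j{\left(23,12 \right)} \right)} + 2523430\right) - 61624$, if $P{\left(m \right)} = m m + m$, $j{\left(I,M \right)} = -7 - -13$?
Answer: $2461848$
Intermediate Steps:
$j{\left(I,M \right)} = 6$ ($j{\left(I,M \right)} = -7 + 13 = 6$)
$P{\left(m \right)} = m + m^{2}$ ($P{\left(m \right)} = m^{2} + m = m + m^{2}$)
$\left(P{\left(j{\left(23,12 \right)} \right)} + 2523430\right) - 61624 = \left(6 \left(1 + 6\right) + 2523430\right) - 61624 = \left(6 \cdot 7 + 2523430\right) - 61624 = \left(42 + 2523430\right) - 61624 = 2523472 - 61624 = 2461848$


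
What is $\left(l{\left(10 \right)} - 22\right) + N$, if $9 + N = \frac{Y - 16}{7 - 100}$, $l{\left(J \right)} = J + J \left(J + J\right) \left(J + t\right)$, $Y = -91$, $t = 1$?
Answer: $\frac{202754}{93} \approx 2180.1$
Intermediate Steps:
$l{\left(J \right)} = J + 2 J^{2} \left(1 + J\right)$ ($l{\left(J \right)} = J + J \left(J + J\right) \left(J + 1\right) = J + J 2 J \left(1 + J\right) = J + 2 J^{2} \left(1 + J\right)$)
$N = - \frac{730}{93}$ ($N = -9 + \frac{-91 - 16}{7 - 100} = -9 - \frac{107}{-93} = -9 - - \frac{107}{93} = -9 + \frac{107}{93} = - \frac{730}{93} \approx -7.8495$)
$\left(l{\left(10 \right)} - 22\right) + N = \left(10 \left(1 + 2 \cdot 10 + 2 \cdot 10^{2}\right) - 22\right) - \frac{730}{93} = \left(10 \left(1 + 20 + 2 \cdot 100\right) - 22\right) - \frac{730}{93} = \left(10 \left(1 + 20 + 200\right) - 22\right) - \frac{730}{93} = \left(10 \cdot 221 - 22\right) - \frac{730}{93} = \left(2210 - 22\right) - \frac{730}{93} = 2188 - \frac{730}{93} = \frac{202754}{93}$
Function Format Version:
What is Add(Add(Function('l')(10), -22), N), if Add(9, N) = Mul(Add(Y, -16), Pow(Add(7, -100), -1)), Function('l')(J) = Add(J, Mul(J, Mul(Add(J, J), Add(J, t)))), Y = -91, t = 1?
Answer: Rational(202754, 93) ≈ 2180.1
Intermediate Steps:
Function('l')(J) = Add(J, Mul(2, Pow(J, 2), Add(1, J))) (Function('l')(J) = Add(J, Mul(J, Mul(Add(J, J), Add(J, 1)))) = Add(J, Mul(J, Mul(Mul(2, J), Add(1, J)))) = Add(J, Mul(J, Mul(2, J, Add(1, J)))) = Add(J, Mul(2, Pow(J, 2), Add(1, J))))
N = Rational(-730, 93) (N = Add(-9, Mul(Add(-91, -16), Pow(Add(7, -100), -1))) = Add(-9, Mul(-107, Pow(-93, -1))) = Add(-9, Mul(-107, Rational(-1, 93))) = Add(-9, Rational(107, 93)) = Rational(-730, 93) ≈ -7.8495)
Add(Add(Function('l')(10), -22), N) = Add(Add(Mul(10, Add(1, Mul(2, 10), Mul(2, Pow(10, 2)))), -22), Rational(-730, 93)) = Add(Add(Mul(10, Add(1, 20, Mul(2, 100))), -22), Rational(-730, 93)) = Add(Add(Mul(10, Add(1, 20, 200)), -22), Rational(-730, 93)) = Add(Add(Mul(10, 221), -22), Rational(-730, 93)) = Add(Add(2210, -22), Rational(-730, 93)) = Add(2188, Rational(-730, 93)) = Rational(202754, 93)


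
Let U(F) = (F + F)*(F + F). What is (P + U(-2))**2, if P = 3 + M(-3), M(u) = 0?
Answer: 361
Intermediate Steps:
U(F) = 4*F**2 (U(F) = (2*F)*(2*F) = 4*F**2)
P = 3 (P = 3 + 0 = 3)
(P + U(-2))**2 = (3 + 4*(-2)**2)**2 = (3 + 4*4)**2 = (3 + 16)**2 = 19**2 = 361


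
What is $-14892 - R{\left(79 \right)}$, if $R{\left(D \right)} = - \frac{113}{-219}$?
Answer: $- \frac{3261461}{219} \approx -14893.0$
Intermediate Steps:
$R{\left(D \right)} = \frac{113}{219}$ ($R{\left(D \right)} = \left(-113\right) \left(- \frac{1}{219}\right) = \frac{113}{219}$)
$-14892 - R{\left(79 \right)} = -14892 - \frac{113}{219} = - \frac{3261461}{219}$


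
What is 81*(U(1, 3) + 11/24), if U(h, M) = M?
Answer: 2241/8 ≈ 280.13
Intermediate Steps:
81*(U(1, 3) + 11/24) = 81*(3 + 11/24) = 81*(83/24) = 2241/8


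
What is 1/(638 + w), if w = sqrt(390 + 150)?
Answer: 319/203252 - 3*sqrt(15)/203252 ≈ 0.0015123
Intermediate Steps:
w = 6*sqrt(15) (w = sqrt(540) = 6*sqrt(15) ≈ 23.238)
1/(638 + w) = 1/(638 + 6*sqrt(15))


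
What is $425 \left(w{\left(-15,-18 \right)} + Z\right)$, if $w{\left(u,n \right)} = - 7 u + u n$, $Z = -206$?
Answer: $71825$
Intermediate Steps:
$w{\left(u,n \right)} = - 7 u + n u$
$425 \left(w{\left(-15,-18 \right)} + Z\right) = 425 \left(- 15 \left(-7 - 18\right) - 206\right) = 425 \left(\left(-15\right) \left(-25\right) - 206\right) = 425 \left(375 - 206\right) = 425 \cdot 169 = 71825$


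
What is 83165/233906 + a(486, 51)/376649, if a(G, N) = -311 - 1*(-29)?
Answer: 31258052593/88100460994 ≈ 0.35480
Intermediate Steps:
a(G, N) = -282 (a(G, N) = -311 + 29 = -282)
83165/233906 + a(486, 51)/376649 = 83165/233906 - 282/376649 = 31258052593/88100460994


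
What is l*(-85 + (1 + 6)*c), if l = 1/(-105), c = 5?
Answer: 10/21 ≈ 0.47619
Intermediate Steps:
l = -1/105 ≈ -0.0095238
l*(-85 + (1 + 6)*c) = -(-85 + (1 + 6)*5)/105 = -(-85 + 7*5)/105 = -(-85 + 35)/105 = -1/105*(-50) = 10/21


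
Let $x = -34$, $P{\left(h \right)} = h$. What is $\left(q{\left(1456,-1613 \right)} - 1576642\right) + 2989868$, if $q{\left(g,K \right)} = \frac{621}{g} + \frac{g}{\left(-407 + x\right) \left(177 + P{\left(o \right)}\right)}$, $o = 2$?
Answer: $\frac{3314886474383}{2345616} \approx 1.4132 \cdot 10^{6}$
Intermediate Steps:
$q{\left(g,K \right)} = \frac{621}{g} - \frac{g}{78939}$ ($q{\left(g,K \right)} = \frac{621}{g} + \frac{g}{\left(-407 - 34\right) \left(177 + 2\right)} = \frac{621}{g} + \frac{g}{\left(-441\right) 179} = \frac{621}{g} + \frac{g}{-78939} = \frac{621}{g} + g \left(- \frac{1}{78939}\right) = \frac{621}{g} - \frac{g}{78939}$)
$\left(q{\left(1456,-1613 \right)} - 1576642\right) + 2989868 = \left(\left(\frac{621}{1456} - \frac{208}{11277}\right) - 1576642\right) + 2989868 = \left(\frac{957167}{2345616} - 1576642\right) + 2989868 = - \frac{3698195744305}{2345616} + 2989868 = \frac{3314886474383}{2345616}$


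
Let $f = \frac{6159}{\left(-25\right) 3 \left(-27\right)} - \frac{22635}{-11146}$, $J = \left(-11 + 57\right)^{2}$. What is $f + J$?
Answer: $\frac{15957993163}{7523550} \approx 2121.1$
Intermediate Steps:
$J = 2116$ ($J = 46^{2} = 2116$)
$f = \frac{38161363}{7523550}$ ($f = \frac{6159}{\left(-75\right) \left(-27\right)} - - \frac{22635}{11146} = \frac{6159}{2025} + \frac{22635}{11146} = 6159 \cdot \frac{1}{2025} + \frac{22635}{11146} = \frac{2053}{675} + \frac{22635}{11146} = \frac{38161363}{7523550} \approx 5.0723$)
$f + J = \frac{38161363}{7523550} + 2116 = \frac{15957993163}{7523550}$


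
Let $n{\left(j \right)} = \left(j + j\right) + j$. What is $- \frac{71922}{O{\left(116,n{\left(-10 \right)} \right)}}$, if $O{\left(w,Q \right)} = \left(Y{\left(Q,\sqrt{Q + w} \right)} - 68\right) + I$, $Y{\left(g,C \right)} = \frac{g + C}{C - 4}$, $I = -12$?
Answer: $\frac{202604274}{226313} - \frac{934986 \sqrt{86}}{226313} \approx 856.93$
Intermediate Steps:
$n{\left(j \right)} = 3 j$ ($n{\left(j \right)} = 2 j + j = 3 j$)
$Y{\left(g,C \right)} = \frac{C + g}{-4 + C}$
$O{\left(w,Q \right)} = -80 + \frac{Q + \sqrt{Q + w}}{-4 + \sqrt{Q + w}}$ ($O{\left(w,Q \right)} = \left(\frac{\sqrt{Q + w} + Q}{-4 + \sqrt{Q + w}} - 68\right) - 12 = \left(\frac{Q + \sqrt{Q + w}}{-4 + \sqrt{Q + w}} - 68\right) - 12 = \left(-68 + \frac{Q + \sqrt{Q + w}}{-4 + \sqrt{Q + w}}\right) - 12 = -80 + \frac{Q + \sqrt{Q + w}}{-4 + \sqrt{Q + w}}$)
$- \frac{71922}{O{\left(116,n{\left(-10 \right)} \right)}} = - \frac{71922}{\frac{1}{-4 + \sqrt{3 \left(-10\right) + 116}} \left(320 + 3 \left(-10\right) - 79 \sqrt{3 \left(-10\right) + 116}\right)} = - \frac{71922}{\frac{1}{-4 + \sqrt{-30 + 116}} \left(320 - 30 - 79 \sqrt{-30 + 116}\right)} = - \frac{71922}{\frac{1}{-4 + \sqrt{86}} \left(320 - 30 - 79 \sqrt{86}\right)} = - \frac{71922}{\frac{1}{-4 + \sqrt{86}} \left(290 - 79 \sqrt{86}\right)} = - 71922 \frac{-4 + \sqrt{86}}{290 - 79 \sqrt{86}} = - \frac{71922 \left(-4 + \sqrt{86}\right)}{290 - 79 \sqrt{86}}$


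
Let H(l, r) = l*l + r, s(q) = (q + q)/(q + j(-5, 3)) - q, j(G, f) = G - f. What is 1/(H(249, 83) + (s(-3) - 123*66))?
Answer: 11/593665 ≈ 1.8529e-5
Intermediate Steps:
s(q) = -q + 2*q/(-8 + q) (s(q) = (q + q)/(q + (-5 - 1*3)) - q = (2*q)/(q + (-5 - 3)) - q = (2*q)/(q - 8) - q = (2*q)/(-8 + q) - q = 2*q/(-8 + q) - q = -q + 2*q/(-8 + q))
H(l, r) = r + l² (H(l, r) = l² + r = r + l²)
1/(H(249, 83) + (s(-3) - 123*66)) = 1/((83 + 249²) + (-3*(10 - 1*(-3))/(-8 - 3) - 123*66)) = 1/((83 + 62001) + (-3*(10 + 3)/(-11) - 8118)) = 1/(62084 + (-3*(-1/11)*13 - 8118)) = 1/(62084 + (39/11 - 8118)) = 1/(62084 - 89259/11) = 1/(593665/11) = 11/593665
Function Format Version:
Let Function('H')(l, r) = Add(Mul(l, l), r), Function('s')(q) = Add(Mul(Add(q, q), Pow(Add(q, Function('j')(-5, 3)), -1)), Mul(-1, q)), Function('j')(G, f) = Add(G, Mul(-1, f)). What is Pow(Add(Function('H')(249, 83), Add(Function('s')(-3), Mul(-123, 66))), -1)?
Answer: Rational(11, 593665) ≈ 1.8529e-5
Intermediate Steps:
Function('s')(q) = Add(Mul(-1, q), Mul(2, q, Pow(Add(-8, q), -1))) (Function('s')(q) = Add(Mul(Add(q, q), Pow(Add(q, Add(-5, Mul(-1, 3))), -1)), Mul(-1, q)) = Add(Mul(Mul(2, q), Pow(Add(q, Add(-5, -3)), -1)), Mul(-1, q)) = Add(Mul(Mul(2, q), Pow(Add(q, -8), -1)), Mul(-1, q)) = Add(Mul(Mul(2, q), Pow(Add(-8, q), -1)), Mul(-1, q)) = Add(Mul(2, q, Pow(Add(-8, q), -1)), Mul(-1, q)) = Add(Mul(-1, q), Mul(2, q, Pow(Add(-8, q), -1))))
Function('H')(l, r) = Add(r, Pow(l, 2)) (Function('H')(l, r) = Add(Pow(l, 2), r) = Add(r, Pow(l, 2)))
Pow(Add(Function('H')(249, 83), Add(Function('s')(-3), Mul(-123, 66))), -1) = Pow(Add(Add(83, Pow(249, 2)), Add(Mul(-3, Pow(Add(-8, -3), -1), Add(10, Mul(-1, -3))), Mul(-123, 66))), -1) = Pow(Add(Add(83, 62001), Add(Mul(-3, Pow(-11, -1), Add(10, 3)), -8118)), -1) = Pow(Add(62084, Add(Mul(-3, Rational(-1, 11), 13), -8118)), -1) = Pow(Add(62084, Add(Rational(39, 11), -8118)), -1) = Pow(Add(62084, Rational(-89259, 11)), -1) = Pow(Rational(593665, 11), -1) = Rational(11, 593665)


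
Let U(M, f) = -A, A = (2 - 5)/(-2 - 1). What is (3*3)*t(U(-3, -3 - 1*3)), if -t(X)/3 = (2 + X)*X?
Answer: 27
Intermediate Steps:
A = 1 (A = -3/(-3) = -3*(-1/3) = 1)
U(M, f) = -1 (U(M, f) = -1*1 = -1)
t(X) = -3*X*(2 + X) (t(X) = -3*(2 + X)*X = -3*X*(2 + X))
(3*3)*t(U(-3, -3 - 1*3)) = (3*3)*(-3*(-1)*(2 - 1)) = 9*(-3*(-1)*1) = 9*3 = 27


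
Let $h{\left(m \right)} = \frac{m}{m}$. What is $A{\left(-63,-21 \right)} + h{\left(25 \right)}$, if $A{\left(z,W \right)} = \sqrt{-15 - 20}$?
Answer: $1 + i \sqrt{35} \approx 1.0 + 5.9161 i$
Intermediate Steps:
$A{\left(z,W \right)} = i \sqrt{35}$ ($A{\left(z,W \right)} = \sqrt{-15 - 20} = \sqrt{-35} = i \sqrt{35}$)
$h{\left(m \right)} = 1$
$A{\left(-63,-21 \right)} + h{\left(25 \right)} = i \sqrt{35} + 1 = 1 + i \sqrt{35}$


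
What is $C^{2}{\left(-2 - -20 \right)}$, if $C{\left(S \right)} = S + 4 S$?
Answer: $8100$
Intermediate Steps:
$C{\left(S \right)} = 5 S$
$C^{2}{\left(-2 - -20 \right)} = \left(5 \left(-2 - -20\right)\right)^{2} = \left(5 \left(-2 + 20\right)\right)^{2} = \left(5 \cdot 18\right)^{2} = 90^{2} = 8100$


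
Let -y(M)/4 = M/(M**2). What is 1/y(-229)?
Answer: 229/4 ≈ 57.250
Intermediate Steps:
y(M) = -4/M (y(M) = -4*M/(M**2) = -4*M/M**2 = -4/M)
1/y(-229) = 1/(-4/(-229)) = 1/(-4*(-1/229)) = 1/(4/229) = 229/4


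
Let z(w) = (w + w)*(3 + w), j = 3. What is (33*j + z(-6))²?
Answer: 18225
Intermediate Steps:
z(w) = 2*w*(3 + w) (z(w) = (2*w)*(3 + w) = 2*w*(3 + w))
(33*j + z(-6))² = (33*3 + 2*(-6)*(3 - 6))² = (99 + 2*(-6)*(-3))² = (99 + 36)² = 135² = 18225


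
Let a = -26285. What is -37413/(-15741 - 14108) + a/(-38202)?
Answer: 2213832391/1140291498 ≈ 1.9415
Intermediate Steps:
-37413/(-15741 - 14108) + a/(-38202) = -37413/(-15741 - 14108) - 26285/(-38202) = -37413/(-29849) - 26285*(-1/38202) = -37413*(-1/29849) + 26285/38202 = 37413/29849 + 26285/38202 = 2213832391/1140291498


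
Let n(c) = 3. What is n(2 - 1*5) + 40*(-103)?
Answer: -4117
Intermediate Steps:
n(2 - 1*5) + 40*(-103) = 3 + 40*(-103) = 3 - 4120 = -4117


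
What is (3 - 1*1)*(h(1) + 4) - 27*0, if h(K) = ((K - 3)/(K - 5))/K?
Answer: 9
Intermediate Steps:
h(K) = (-3 + K)/(K*(-5 + K)) (h(K) = ((-3 + K)/(-5 + K))/K = (-3 + K)/(K*(-5 + K)))
(3 - 1*1)*(h(1) + 4) - 27*0 = (3 - 1*1)*((-3 + 1)/(1*(-5 + 1)) + 4) - 27*0 = (3 - 1)*(1*(-2)/(-4) + 4) + 0 = 2*(1*(-1/4)*(-2) + 4) + 0 = 2*(1/2 + 4) + 0 = 2*(9/2) + 0 = 9 + 0 = 9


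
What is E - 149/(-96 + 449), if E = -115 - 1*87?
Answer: -71455/353 ≈ -202.42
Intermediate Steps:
E = -202 (E = -115 - 87 = -202)
E - 149/(-96 + 449) = -202 - 149/(-96 + 449) = -202 - 149/353 = -71455/353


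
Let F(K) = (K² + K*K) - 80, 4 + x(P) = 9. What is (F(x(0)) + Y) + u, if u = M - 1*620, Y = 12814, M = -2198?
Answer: 9966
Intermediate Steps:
x(P) = 5 (x(P) = -4 + 9 = 5)
F(K) = -80 + 2*K² (F(K) = (K² + K²) - 80 = 2*K² - 80 = -80 + 2*K²)
u = -2818 (u = -2198 - 1*620 = -2198 - 620 = -2818)
(F(x(0)) + Y) + u = ((-80 + 2*5²) + 12814) - 2818 = ((-80 + 2*25) + 12814) - 2818 = ((-80 + 50) + 12814) - 2818 = (-30 + 12814) - 2818 = 12784 - 2818 = 9966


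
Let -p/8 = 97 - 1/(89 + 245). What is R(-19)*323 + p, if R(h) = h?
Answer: -1154467/167 ≈ -6913.0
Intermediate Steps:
p = -129588/167 (p = -8*(97 - 1/(89 + 245)) = -8*(97 - 1/334) = -8*32397/334 = -129588/167 ≈ -775.98)
R(-19)*323 + p = -19*323 - 129588/167 = -6137 - 129588/167 = -1154467/167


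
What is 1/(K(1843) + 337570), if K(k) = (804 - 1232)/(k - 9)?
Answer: 917/309551476 ≈ 2.9624e-6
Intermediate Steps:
K(k) = -428/(-9 + k)
1/(K(1843) + 337570) = 1/(-428/(-9 + 1843) + 337570) = 1/(-428/1834 + 337570) = 1/(-428*1/1834 + 337570) = 1/(-214/917 + 337570) = 1/(309551476/917) = 917/309551476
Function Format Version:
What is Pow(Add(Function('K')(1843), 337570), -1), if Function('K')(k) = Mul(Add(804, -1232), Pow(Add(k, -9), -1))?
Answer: Rational(917, 309551476) ≈ 2.9624e-6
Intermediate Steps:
Function('K')(k) = Mul(-428, Pow(Add(-9, k), -1))
Pow(Add(Function('K')(1843), 337570), -1) = Pow(Add(Mul(-428, Pow(Add(-9, 1843), -1)), 337570), -1) = Pow(Add(Mul(-428, Pow(1834, -1)), 337570), -1) = Pow(Add(Mul(-428, Rational(1, 1834)), 337570), -1) = Pow(Add(Rational(-214, 917), 337570), -1) = Pow(Rational(309551476, 917), -1) = Rational(917, 309551476)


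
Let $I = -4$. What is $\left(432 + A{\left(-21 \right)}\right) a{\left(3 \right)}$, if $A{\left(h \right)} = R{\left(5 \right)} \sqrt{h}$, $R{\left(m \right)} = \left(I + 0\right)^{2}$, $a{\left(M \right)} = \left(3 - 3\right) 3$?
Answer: $0$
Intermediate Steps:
$a{\left(M \right)} = 0$ ($a{\left(M \right)} = 0 \cdot 3 = 0$)
$R{\left(m \right)} = 16$ ($R{\left(m \right)} = \left(-4 + 0\right)^{2} = \left(-4\right)^{2} = 16$)
$A{\left(h \right)} = 16 \sqrt{h}$
$\left(432 + A{\left(-21 \right)}\right) a{\left(3 \right)} = \left(432 + 16 \sqrt{-21}\right) 0 = \left(432 + 16 i \sqrt{21}\right) 0 = 0$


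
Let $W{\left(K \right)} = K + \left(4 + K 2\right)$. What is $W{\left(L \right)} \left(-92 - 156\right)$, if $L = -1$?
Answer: $-248$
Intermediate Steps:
$W{\left(K \right)} = 4 + 3 K$ ($W{\left(K \right)} = K + \left(4 + 2 K\right) = 4 + 3 K$)
$W{\left(L \right)} \left(-92 - 156\right) = \left(4 + 3 \left(-1\right)\right) \left(-92 - 156\right) = \left(4 - 3\right) \left(-248\right) = 1 \left(-248\right) = -248$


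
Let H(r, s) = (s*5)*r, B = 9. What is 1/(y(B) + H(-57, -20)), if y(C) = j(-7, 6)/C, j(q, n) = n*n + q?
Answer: 9/51329 ≈ 0.00017534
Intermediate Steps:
H(r, s) = 5*r*s (H(r, s) = (5*s)*r = 5*r*s)
j(q, n) = q + n² (j(q, n) = n² + q = q + n²)
y(C) = 29/C (y(C) = (-7 + 6²)/C = (-7 + 36)/C = 29/C)
1/(y(B) + H(-57, -20)) = 1/(29/9 + 5*(-57)*(-20)) = 1/(29*(⅑) + 5700) = 1/(29/9 + 5700) = 1/(51329/9) = 9/51329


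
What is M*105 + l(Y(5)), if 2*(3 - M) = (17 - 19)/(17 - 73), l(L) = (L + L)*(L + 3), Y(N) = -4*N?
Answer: 7945/8 ≈ 993.13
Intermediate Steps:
l(L) = 2*L*(3 + L) (l(L) = (2*L)*(3 + L) = 2*L*(3 + L))
M = 167/56 (M = 3 - (17 - 19)/(2*(17 - 73)) = 3 - (-1)/(-56) = 3 - (-1)*(-1)/56 = 3 - ½*1/28 = 3 - 1/56 = 167/56 ≈ 2.9821)
M*105 + l(Y(5)) = (167/56)*105 + 2*(-4*5)*(3 - 4*5) = 2505/8 + 2*(-20)*(3 - 20) = 2505/8 + 2*(-20)*(-17) = 2505/8 + 680 = 7945/8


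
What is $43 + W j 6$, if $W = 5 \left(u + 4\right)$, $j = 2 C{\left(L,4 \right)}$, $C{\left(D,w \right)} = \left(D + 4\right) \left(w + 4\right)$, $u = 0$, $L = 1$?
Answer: $9643$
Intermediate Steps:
$C{\left(D,w \right)} = \left(4 + D\right) \left(4 + w\right)$
$j = 80$ ($j = 2 \left(16 + 4 \cdot 1 + 4 \cdot 4 + 1 \cdot 4\right) = 2 \left(16 + 4 + 16 + 4\right) = 2 \cdot 40 = 80$)
$W = 20$ ($W = 5 \left(0 + 4\right) = 5 \cdot 4 = 20$)
$43 + W j 6 = 43 + 20 \cdot 80 \cdot 6 = 43 + 20 \cdot 480 = 43 + 9600 = 9643$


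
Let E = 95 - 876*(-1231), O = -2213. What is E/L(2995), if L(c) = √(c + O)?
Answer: 1078451*√782/782 ≈ 38565.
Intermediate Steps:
L(c) = √(-2213 + c) (L(c) = √(c - 2213) = √(-2213 + c))
E = 1078451 (E = 95 + 1078356 = 1078451)
E/L(2995) = 1078451/(√(-2213 + 2995)) = 1078451/(√782) = 1078451*(√782/782) = 1078451*√782/782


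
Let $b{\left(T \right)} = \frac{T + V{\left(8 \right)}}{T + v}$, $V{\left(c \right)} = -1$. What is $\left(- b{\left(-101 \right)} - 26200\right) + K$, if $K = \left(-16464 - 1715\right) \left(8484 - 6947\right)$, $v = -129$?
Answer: $- \frac{3216242196}{115} \approx -2.7967 \cdot 10^{7}$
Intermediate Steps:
$b{\left(T \right)} = \frac{-1 + T}{-129 + T}$ ($b{\left(T \right)} = \frac{T - 1}{T - 129} = \frac{-1 + T}{-129 + T}$)
$K = -27941123$ ($K = \left(-16464 + \left(-6969 + 5254\right)\right) 1537 = \left(-16464 - 1715\right) 1537 = \left(-18179\right) 1537 = -27941123$)
$\left(- b{\left(-101 \right)} - 26200\right) + K = \left(- \frac{-1 - 101}{-129 - 101} - 26200\right) - 27941123 = \left(- \frac{-102}{-230} - 26200\right) - 27941123 = \left(- \frac{\left(-1\right) \left(-102\right)}{230} - 26200\right) - 27941123 = \left(\left(-1\right) \frac{51}{115} - 26200\right) - 27941123 = \left(- \frac{51}{115} - 26200\right) - 27941123 = - \frac{3013051}{115} - 27941123 = - \frac{3216242196}{115}$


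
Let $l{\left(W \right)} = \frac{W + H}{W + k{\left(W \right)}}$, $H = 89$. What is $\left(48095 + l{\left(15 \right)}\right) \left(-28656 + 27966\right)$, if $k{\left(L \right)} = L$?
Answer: $-33187942$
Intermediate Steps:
$l{\left(W \right)} = \frac{89 + W}{2 W}$ ($l{\left(W \right)} = \frac{W + 89}{W + W} = \frac{89 + W}{2 W}$)
$\left(48095 + l{\left(15 \right)}\right) \left(-28656 + 27966\right) = \left(48095 + \frac{89 + 15}{2 \cdot 15}\right) \left(-28656 + 27966\right) = \left(48095 + \frac{1}{2} \cdot \frac{1}{15} \cdot 104\right) \left(-690\right) = \left(48095 + \frac{52}{15}\right) \left(-690\right) = \frac{721477}{15} \left(-690\right) = -33187942$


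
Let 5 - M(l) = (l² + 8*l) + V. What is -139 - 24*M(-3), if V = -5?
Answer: -739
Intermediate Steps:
M(l) = 10 - l² - 8*l (M(l) = 5 - ((l² + 8*l) - 5) = 5 - (-5 + l² + 8*l) = 5 + (5 - l² - 8*l) = 10 - l² - 8*l)
-139 - 24*M(-3) = -139 - 24*(10 - 1*(-3)² - 8*(-3)) = -139 - 24*(10 - 1*9 + 24) = -139 - 24*(10 - 9 + 24) = -139 - 24*25 = -139 - 600 = -739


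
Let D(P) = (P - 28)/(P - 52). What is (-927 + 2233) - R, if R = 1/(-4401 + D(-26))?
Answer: 74708437/57204 ≈ 1306.0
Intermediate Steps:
D(P) = (-28 + P)/(-52 + P)
R = -13/57204 (R = 1/(-4401 + (-28 - 26)/(-52 - 26)) = 1/(-4401 - 54/(-78)) = 1/(-4401 - 1/78*(-54)) = 1/(-4401 + 9/13) = 1/(-57204/13) = -13/57204 ≈ -0.00022726)
(-927 + 2233) - R = (-927 + 2233) - 1*(-13/57204) = 1306 + 13/57204 = 74708437/57204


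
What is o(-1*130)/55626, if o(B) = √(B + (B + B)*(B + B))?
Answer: √67470/55626 ≈ 0.0046696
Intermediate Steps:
o(B) = √(B + 4*B²) (o(B) = √(B + (2*B)*(2*B)) = √(B + 4*B²))
o(-1*130)/55626 = √((-1*130)*(1 + 4*(-1*130)))/55626 = √(-130*(1 + 4*(-130)))*(1/55626) = √(-130*(1 - 520))*(1/55626) = √(-130*(-519))*(1/55626) = √67470*(1/55626) = √67470/55626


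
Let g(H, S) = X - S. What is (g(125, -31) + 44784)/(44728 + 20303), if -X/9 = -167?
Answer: 46318/65031 ≈ 0.71224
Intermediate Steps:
X = 1503 (X = -9*(-167) = 1503)
g(H, S) = 1503 - S
(g(125, -31) + 44784)/(44728 + 20303) = ((1503 - 1*(-31)) + 44784)/(44728 + 20303) = ((1503 + 31) + 44784)/65031 = (1534 + 44784)*(1/65031) = 46318*(1/65031) = 46318/65031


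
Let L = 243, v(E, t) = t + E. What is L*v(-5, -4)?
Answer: -2187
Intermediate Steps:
v(E, t) = E + t
L*v(-5, -4) = 243*(-5 - 4) = 243*(-9) = -2187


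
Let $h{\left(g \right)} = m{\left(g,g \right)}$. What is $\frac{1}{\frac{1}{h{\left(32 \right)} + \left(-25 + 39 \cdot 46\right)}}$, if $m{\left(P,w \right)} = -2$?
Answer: $1767$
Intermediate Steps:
$h{\left(g \right)} = -2$
$\frac{1}{\frac{1}{h{\left(32 \right)} + \left(-25 + 39 \cdot 46\right)}} = \frac{1}{\frac{1}{-2 + \left(-25 + 39 \cdot 46\right)}} = \frac{1}{\frac{1}{-2 + \left(-25 + 1794\right)}} = \frac{1}{\frac{1}{-2 + 1769}} = \frac{1}{\frac{1}{1767}} = 1767$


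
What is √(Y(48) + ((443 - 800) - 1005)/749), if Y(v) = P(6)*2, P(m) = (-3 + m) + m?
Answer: 2*√2269470/749 ≈ 4.0226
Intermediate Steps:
P(m) = -3 + 2*m
Y(v) = 18 (Y(v) = (-3 + 2*6)*2 = (-3 + 12)*2 = 9*2 = 18)
√(Y(48) + ((443 - 800) - 1005)/749) = √(18 + ((443 - 800) - 1005)/749) = √(18 + (-357 - 1005)*(1/749)) = √(18 - 1362*1/749) = √(18 - 1362/749) = √(12120/749) = 2*√2269470/749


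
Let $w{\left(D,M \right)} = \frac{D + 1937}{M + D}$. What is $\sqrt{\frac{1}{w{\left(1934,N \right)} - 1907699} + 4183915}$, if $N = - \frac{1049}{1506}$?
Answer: $\frac{\sqrt{129077826016259985235650080496770}}{5554364732219} \approx 2045.5$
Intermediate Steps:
$N = - \frac{1049}{1506}$ ($N = \left(-1049\right) \frac{1}{1506} = - \frac{1049}{1506} \approx -0.69655$)
$w{\left(D,M \right)} = \frac{1937 + D}{D + M}$
$\sqrt{\frac{1}{w{\left(1934,N \right)} - 1907699} + 4183915} = \sqrt{\frac{1}{\frac{1937 + 1934}{1934 - \frac{1049}{1506}} - 1907699} + 4183915} = \sqrt{\frac{1}{\frac{1}{\frac{2911555}{1506}} \cdot 3871 - 1907699} + 4183915} = \sqrt{\frac{1}{\frac{1506}{2911555} \cdot 3871 - 1907699} + 4183915} = \sqrt{\frac{1}{\frac{5829726}{2911555} - 1907699} + 4183915} = \sqrt{\frac{1}{- \frac{5554364732219}{2911555}} + 4183915} = \sqrt{- \frac{2911555}{5554364732219} + 4183915} = \sqrt{\frac{23238989918599145830}{5554364732219}} = \frac{\sqrt{129077826016259985235650080496770}}{5554364732219}$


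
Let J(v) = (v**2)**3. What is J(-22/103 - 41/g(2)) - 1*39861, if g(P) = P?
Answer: 6032767974749223360553/76419346977856 ≈ 7.8943e+7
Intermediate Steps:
J(v) = v**6
J(-22/103 - 41/g(2)) - 1*39861 = (-22/103 - 41/2)**6 - 1*39861 = (-22*1/103 - 41*1/2)**6 - 39861 = (-22/103 - 41/2)**6 - 39861 = (-4267/206)**6 - 39861 = 6035814126339107678569/76419346977856 - 39861 = 6032767974749223360553/76419346977856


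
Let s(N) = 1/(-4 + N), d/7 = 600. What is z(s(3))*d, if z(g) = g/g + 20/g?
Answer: -79800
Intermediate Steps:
d = 4200 (d = 7*600 = 4200)
z(g) = 1 + 20/g
z(s(3))*d = ((20 + 1/(-4 + 3))/(1/(-4 + 3)))*4200 = ((20 + 1/(-1))/(1/(-1)))*4200 = ((20 - 1)/(-1))*4200 = -1*19*4200 = -19*4200 = -79800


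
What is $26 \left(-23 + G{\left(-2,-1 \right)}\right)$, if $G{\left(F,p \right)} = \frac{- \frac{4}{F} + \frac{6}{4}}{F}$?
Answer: $- \frac{1287}{2} \approx -643.5$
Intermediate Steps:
$G{\left(F,p \right)} = \frac{\frac{3}{2} - \frac{4}{F}}{F}$ ($G{\left(F,p \right)} = \frac{- \frac{4}{F} + 6 \cdot \frac{1}{4}}{F} = \frac{- \frac{4}{F} + \frac{3}{2}}{F} = \frac{\frac{3}{2} - \frac{4}{F}}{F}$)
$26 \left(-23 + G{\left(-2,-1 \right)}\right) = 26 \left(-23 + \frac{-8 + 3 \left(-2\right)}{2 \cdot 4}\right) = 26 \left(-23 + \frac{1}{2} \cdot \frac{1}{4} \left(-8 - 6\right)\right) = 26 \left(-23 + \frac{1}{2} \cdot \frac{1}{4} \left(-14\right)\right) = 26 \left(-23 - \frac{7}{4}\right) = 26 \left(- \frac{99}{4}\right) = - \frac{1287}{2}$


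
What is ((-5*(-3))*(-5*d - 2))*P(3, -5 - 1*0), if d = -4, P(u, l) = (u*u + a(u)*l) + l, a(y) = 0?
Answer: 1080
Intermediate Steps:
P(u, l) = l + u**2 (P(u, l) = (u*u + 0*l) + l = (u**2 + 0) + l = u**2 + l = l + u**2)
((-5*(-3))*(-5*d - 2))*P(3, -5 - 1*0) = ((-5*(-3))*(-5*(-4) - 2))*((-5 - 1*0) + 3**2) = (15*(20 - 2))*((-5 + 0) + 9) = (15*18)*(-5 + 9) = 270*4 = 1080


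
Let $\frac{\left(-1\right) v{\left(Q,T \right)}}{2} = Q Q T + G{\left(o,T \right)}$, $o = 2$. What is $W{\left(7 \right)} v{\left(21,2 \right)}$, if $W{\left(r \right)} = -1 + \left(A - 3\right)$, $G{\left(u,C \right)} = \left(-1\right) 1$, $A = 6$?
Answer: $-3524$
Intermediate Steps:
$G{\left(u,C \right)} = -1$
$v{\left(Q,T \right)} = 2 - 2 T Q^{2}$ ($v{\left(Q,T \right)} = - 2 \left(Q Q T - 1\right) = - 2 \left(Q^{2} T - 1\right) = - 2 \left(T Q^{2} - 1\right) = - 2 \left(-1 + T Q^{2}\right) = 2 - 2 T Q^{2}$)
$W{\left(r \right)} = 2$ ($W{\left(r \right)} = -1 + \left(6 - 3\right) = -1 + 3 = 2$)
$W{\left(7 \right)} v{\left(21,2 \right)} = 2 \left(2 - 4 \cdot 21^{2}\right) = 2 \left(2 - 4 \cdot 441\right) = 2 \left(2 - 1764\right) = 2 \left(-1762\right) = -3524$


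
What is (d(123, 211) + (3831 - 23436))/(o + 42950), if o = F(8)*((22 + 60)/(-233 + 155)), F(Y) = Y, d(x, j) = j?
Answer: -378183/837361 ≈ -0.45164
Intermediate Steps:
o = -328/39 (o = 8*((22 + 60)/(-233 + 155)) = 8*(82/(-78)) = 8*(82*(-1/78)) = 8*(-41/39) = -328/39 ≈ -8.4103)
(d(123, 211) + (3831 - 23436))/(o + 42950) = (211 + (3831 - 23436))/(-328/39 + 42950) = (211 - 19605)/(1674722/39) = -19394*39/1674722 = -378183/837361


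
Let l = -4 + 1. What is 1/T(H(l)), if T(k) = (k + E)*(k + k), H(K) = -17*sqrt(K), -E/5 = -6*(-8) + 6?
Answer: -sqrt(3)/(-27540*I + 1734*sqrt(3)) ≈ -6.7781e-6 - 6.2153e-5*I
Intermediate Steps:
E = -270 (E = -5*(-6*(-8) + 6) = -5*(48 + 6) = -5*54 = -270)
l = -3
T(k) = 2*k*(-270 + k) (T(k) = (k - 270)*(k + k) = (-270 + k)*(2*k) = 2*k*(-270 + k))
1/T(H(l)) = 1/(2*(-17*I*sqrt(3))*(-270 - 17*I*sqrt(3))) = 1/(-34*I*sqrt(3)*(-270 - 17*I*sqrt(3))) = I*sqrt(3)/(102*(-270 - 17*I*sqrt(3)))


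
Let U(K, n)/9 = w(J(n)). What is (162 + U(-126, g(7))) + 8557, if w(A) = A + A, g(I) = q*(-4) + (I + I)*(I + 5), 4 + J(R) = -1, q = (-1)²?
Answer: 8629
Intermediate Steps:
q = 1
J(R) = -5 (J(R) = -4 - 1 = -5)
g(I) = -4 + 2*I*(5 + I) (g(I) = 1*(-4) + (I + I)*(I + 5) = -4 + (2*I)*(5 + I) = -4 + 2*I*(5 + I))
w(A) = 2*A
U(K, n) = -90 (U(K, n) = 9*(2*(-5)) = 9*(-10) = -90)
(162 + U(-126, g(7))) + 8557 = (162 - 90) + 8557 = 72 + 8557 = 8629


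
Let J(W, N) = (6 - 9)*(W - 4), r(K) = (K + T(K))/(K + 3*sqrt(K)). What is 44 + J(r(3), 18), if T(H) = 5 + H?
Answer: 123/2 - 11*sqrt(3)/2 ≈ 51.974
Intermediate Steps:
r(K) = (5 + 2*K)/(K + 3*sqrt(K)) (r(K) = (K + (5 + K))/(K + 3*sqrt(K)) = (5 + 2*K)/(K + 3*sqrt(K)))
J(W, N) = 12 - 3*W (J(W, N) = -3*(-4 + W) = 12 - 3*W)
44 + J(r(3), 18) = 44 + (12 - 3*(5 + 2*3)/(3 + 3*sqrt(3))) = 44 + (12 - 3*(5 + 6)/(3 + 3*sqrt(3))) = 44 + (12 - 3*11/(3 + 3*sqrt(3))) = 44 + (12 - 33/(3 + 3*sqrt(3))) = 56 - 33/(3 + 3*sqrt(3))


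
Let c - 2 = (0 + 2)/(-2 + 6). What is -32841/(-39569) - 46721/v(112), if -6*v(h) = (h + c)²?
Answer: 46091092857/2075037929 ≈ 22.212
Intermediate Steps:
c = 5/2 (c = 2 + (0 + 2)/(-2 + 6) = 2 + 2/4 = 2 + 2*(¼) = 2 + ½ = 5/2 ≈ 2.5000)
v(h) = -(5/2 + h)²/6 (v(h) = -(h + 5/2)²/6 = -(5/2 + h)²/6)
-32841/(-39569) - 46721/v(112) = -32841/(-39569) - 46721*(-24/(5 + 2*112)²) = -32841*(-1/39569) - 46721*(-24/(5 + 224)²) = 32841/39569 - 46721/((-1/24*229²)) = 32841/39569 - 46721/((-1/24*52441)) = 32841/39569 - 46721/(-52441/24) = 32841/39569 - 46721*(-24/52441) = 32841/39569 + 1121304/52441 = 46091092857/2075037929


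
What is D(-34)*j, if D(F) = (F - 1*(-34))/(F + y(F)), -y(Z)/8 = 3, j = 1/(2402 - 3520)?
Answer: 0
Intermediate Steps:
j = -1/1118 (j = 1/(-1118) = -1/1118 ≈ -0.00089445)
y(Z) = -24 (y(Z) = -8*3 = -24)
D(F) = (34 + F)/(-24 + F) (D(F) = (F - 1*(-34))/(F - 24) = (F + 34)/(-24 + F) = (34 + F)/(-24 + F))
D(-34)*j = ((34 - 34)/(-24 - 34))*(-1/1118) = (0/(-58))*(-1/1118) = -1/58*0*(-1/1118) = 0*(-1/1118) = 0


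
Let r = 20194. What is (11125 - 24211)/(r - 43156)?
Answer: 2181/3827 ≈ 0.56990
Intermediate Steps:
(11125 - 24211)/(r - 43156) = (11125 - 24211)/(20194 - 43156) = -13086/(-22962) = -13086*(-1/22962) = 2181/3827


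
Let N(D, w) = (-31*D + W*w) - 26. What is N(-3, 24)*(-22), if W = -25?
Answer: 11726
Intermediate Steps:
N(D, w) = -26 - 31*D - 25*w (N(D, w) = (-31*D - 25*w) - 26 = -26 - 31*D - 25*w)
N(-3, 24)*(-22) = (-26 - 31*(-3) - 25*24)*(-22) = (-26 + 93 - 600)*(-22) = -533*(-22) = 11726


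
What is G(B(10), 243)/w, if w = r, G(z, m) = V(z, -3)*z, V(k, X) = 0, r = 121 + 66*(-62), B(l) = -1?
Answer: 0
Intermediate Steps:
r = -3971 (r = 121 - 4092 = -3971)
G(z, m) = 0 (G(z, m) = 0*z = 0)
w = -3971
G(B(10), 243)/w = 0/(-3971) = 0*(-1/3971) = 0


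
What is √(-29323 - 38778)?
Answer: I*√68101 ≈ 260.96*I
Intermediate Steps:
√(-29323 - 38778) = √(-68101) = I*√68101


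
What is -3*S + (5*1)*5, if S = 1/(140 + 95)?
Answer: 5872/235 ≈ 24.987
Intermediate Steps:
S = 1/235 ≈ 0.0042553
-3*S + (5*1)*5 = -3*1/235 + (5*1)*5 = -3/235 + 5*5 = -3/235 + 25 = 5872/235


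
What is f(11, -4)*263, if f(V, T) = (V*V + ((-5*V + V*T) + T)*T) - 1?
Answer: 139916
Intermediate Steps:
f(V, T) = -1 + V² + T*(T - 5*V + T*V) (f(V, T) = (V² + ((-5*V + T*V) + T)*T) - 1 = (V² + (T - 5*V + T*V)*T) - 1 = (V² + T*(T - 5*V + T*V)) - 1 = -1 + V² + T*(T - 5*V + T*V))
f(11, -4)*263 = (-1 + (-4)² + 11² + 11*(-4)² - 5*(-4)*11)*263 = (-1 + 16 + 121 + 11*16 + 220)*263 = (-1 + 16 + 121 + 176 + 220)*263 = 532*263 = 139916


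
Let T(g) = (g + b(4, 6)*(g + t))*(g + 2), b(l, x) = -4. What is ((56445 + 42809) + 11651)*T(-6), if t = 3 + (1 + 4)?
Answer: 6210680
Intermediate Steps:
t = 8 (t = 3 + 5 = 8)
T(g) = (-32 - 3*g)*(2 + g) (T(g) = (g - 4*(g + 8))*(g + 2) = (g - 4*(8 + g))*(2 + g) = (g + (-32 - 4*g))*(2 + g) = (-32 - 3*g)*(2 + g))
((56445 + 42809) + 11651)*T(-6) = ((56445 + 42809) + 11651)*(-64 - 38*(-6) - 3*(-6)²) = (99254 + 11651)*(-64 + 228 - 3*36) = 110905*(-64 + 228 - 108) = 110905*56 = 6210680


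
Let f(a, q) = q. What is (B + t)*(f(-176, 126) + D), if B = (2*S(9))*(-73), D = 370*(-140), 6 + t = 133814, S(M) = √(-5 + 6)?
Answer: -6906850188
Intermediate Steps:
S(M) = 1 (S(M) = √1 = 1)
t = 133808 (t = -6 + 133814 = 133808)
D = -51800
B = -146 (B = (2*1)*(-73) = 2*(-73) = -146)
(B + t)*(f(-176, 126) + D) = (-146 + 133808)*(126 - 51800) = 133662*(-51674) = -6906850188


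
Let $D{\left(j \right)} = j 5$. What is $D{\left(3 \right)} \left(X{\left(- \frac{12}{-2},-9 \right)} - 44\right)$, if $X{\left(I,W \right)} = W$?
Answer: $-795$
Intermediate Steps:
$D{\left(j \right)} = 5 j$
$D{\left(3 \right)} \left(X{\left(- \frac{12}{-2},-9 \right)} - 44\right) = 5 \cdot 3 \left(-9 - 44\right) = 15 \left(-53\right) = -795$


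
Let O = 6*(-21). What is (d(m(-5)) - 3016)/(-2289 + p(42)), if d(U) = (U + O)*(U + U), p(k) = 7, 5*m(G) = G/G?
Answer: 38329/28525 ≈ 1.3437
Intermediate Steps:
O = -126
m(G) = 1/5 (m(G) = (G/G)/5 = (1/5)*1 = 1/5)
d(U) = 2*U*(-126 + U) (d(U) = (U - 126)*(U + U) = (-126 + U)*(2*U) = 2*U*(-126 + U))
(d(m(-5)) - 3016)/(-2289 + p(42)) = (2*(1/5)*(-126 + 1/5) - 3016)/(-2289 + 7) = (2*(1/5)*(-629/5) - 3016)/(-2282) = (-1258/25 - 3016)*(-1/2282) = -76658/25*(-1/2282) = 38329/28525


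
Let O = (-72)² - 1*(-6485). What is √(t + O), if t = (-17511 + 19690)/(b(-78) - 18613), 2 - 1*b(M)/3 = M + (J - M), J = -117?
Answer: √243063903985/4564 ≈ 108.02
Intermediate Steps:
b(M) = 357 (b(M) = 6 - 3*(M + (-117 - M)) = 6 - 3*(-117) = 6 + 351 = 357)
t = -2179/18256 (t = (-17511 + 19690)/(357 - 18613) = 2179/(-18256) = 2179*(-1/18256) = -2179/18256 ≈ -0.11936)
O = 11669 (O = 5184 + 6485 = 11669)
√(t + O) = √(-2179/18256 + 11669) = √(213027085/18256) = √243063903985/4564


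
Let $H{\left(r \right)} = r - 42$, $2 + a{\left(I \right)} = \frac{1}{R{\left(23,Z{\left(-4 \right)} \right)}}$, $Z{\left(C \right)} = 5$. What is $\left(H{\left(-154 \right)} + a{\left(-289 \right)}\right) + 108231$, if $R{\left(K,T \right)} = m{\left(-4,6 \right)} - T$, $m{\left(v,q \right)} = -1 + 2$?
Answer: $\frac{432131}{4} \approx 1.0803 \cdot 10^{5}$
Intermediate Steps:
$m{\left(v,q \right)} = 1$
$R{\left(K,T \right)} = 1 - T$
$a{\left(I \right)} = - \frac{9}{4}$ ($a{\left(I \right)} = -2 + \frac{1}{1 - 5} = -2 + \frac{1}{-4} = -2 - \frac{1}{4} = - \frac{9}{4}$)
$H{\left(r \right)} = -42 + r$
$\left(H{\left(-154 \right)} + a{\left(-289 \right)}\right) + 108231 = \left(\left(-42 - 154\right) - \frac{9}{4}\right) + 108231 = \left(-196 - \frac{9}{4}\right) + 108231 = - \frac{793}{4} + 108231 = \frac{432131}{4}$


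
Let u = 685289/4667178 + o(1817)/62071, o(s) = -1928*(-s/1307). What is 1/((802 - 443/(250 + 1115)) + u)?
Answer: 172278106986834030/138143865388221020269 ≈ 0.0012471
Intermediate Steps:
o(s) = 1928*s/1307 (o(s) = -(-1928)*s/1307 = 1928*s/1307)
u = 71945247546661/378633202168866 (u = 685289/4667178 + ((1928/1307)*1817)/62071 = 685289*(1/4667178) + (3503176/1307)*(1/62071) = 685289/4667178 + 3503176/81126797 = 71945247546661/378633202168866 ≈ 0.19001)
1/((802 - 443/(250 + 1115)) + u) = 1/((802 - 443/(250 + 1115)) + 71945247546661/378633202168866) = 1/((802 - 443/1365) + 71945247546661/378633202168866) = 1/(1094287/1365 + 71945247546661/378633202168866) = 1/(138143865388221020269/172278106986834030) = 172278106986834030/138143865388221020269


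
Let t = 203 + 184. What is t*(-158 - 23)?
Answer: -70047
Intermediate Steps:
t = 387
t*(-158 - 23) = 387*(-158 - 23) = 387*(-181) = -70047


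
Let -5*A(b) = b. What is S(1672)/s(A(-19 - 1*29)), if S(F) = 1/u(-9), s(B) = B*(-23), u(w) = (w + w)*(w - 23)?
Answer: -5/635904 ≈ -7.8628e-6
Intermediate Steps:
A(b) = -b/5
u(w) = 2*w*(-23 + w) (u(w) = (2*w)*(-23 + w) = 2*w*(-23 + w))
s(B) = -23*B
S(F) = 1/576 (S(F) = 1/(2*(-9)*(-23 - 9)) = 1/(2*(-9)*(-32)) = 1/576)
S(1672)/s(A(-19 - 1*29)) = 1/(576*((-(-23)*(-19 - 1*29)/5))) = 1/(576*((-(-23)*(-19 - 29)/5))) = 1/(576*((-(-23)*(-48)/5))) = 1/(576*((-23*48/5))) = 1/(576*(-1104/5)) = (1/576)*(-5/1104) = -5/635904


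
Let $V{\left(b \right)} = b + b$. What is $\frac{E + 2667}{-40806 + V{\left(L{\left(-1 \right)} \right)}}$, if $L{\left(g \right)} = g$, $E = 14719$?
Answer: $- \frac{8693}{20404} \approx -0.42604$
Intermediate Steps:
$V{\left(b \right)} = 2 b$
$\frac{E + 2667}{-40806 + V{\left(L{\left(-1 \right)} \right)}} = \frac{14719 + 2667}{-40806 + 2 \left(-1\right)} = \frac{17386}{-40806 - 2} = \frac{17386}{-40808} = 17386 \left(- \frac{1}{40808}\right) = - \frac{8693}{20404}$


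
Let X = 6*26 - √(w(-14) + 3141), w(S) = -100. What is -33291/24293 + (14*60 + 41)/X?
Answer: 2629800903/517319435 + 881*√3041/21295 ≈ 7.3649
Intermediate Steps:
X = 156 - √3041 (X = 6*26 - √(-100 + 3141) = 156 - √3041 ≈ 100.85)
-33291/24293 + (14*60 + 41)/X = -33291/24293 + (14*60 + 41)/(156 - √3041) = -33291*1/24293 + (840 + 41)/(156 - √3041) = -33291/24293 + 881/(156 - √3041)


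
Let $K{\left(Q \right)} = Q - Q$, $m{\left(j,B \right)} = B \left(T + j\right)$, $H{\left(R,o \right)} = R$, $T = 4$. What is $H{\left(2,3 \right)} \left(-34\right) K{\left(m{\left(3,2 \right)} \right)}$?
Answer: $0$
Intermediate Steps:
$m{\left(j,B \right)} = B \left(4 + j\right)$
$K{\left(Q \right)} = 0$
$H{\left(2,3 \right)} \left(-34\right) K{\left(m{\left(3,2 \right)} \right)} = 2 \left(-34\right) 0 = \left(-68\right) 0 = 0$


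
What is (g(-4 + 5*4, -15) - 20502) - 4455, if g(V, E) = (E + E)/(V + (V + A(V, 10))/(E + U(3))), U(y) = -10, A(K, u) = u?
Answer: -4667334/187 ≈ -24959.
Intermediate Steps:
g(V, E) = 2*E/(V + (10 + V)/(-10 + E)) (g(V, E) = (E + E)/(V + (V + 10)/(E - 10)) = (2*E)/(V + (10 + V)/(-10 + E)) = 2*E/(V + (10 + V)/(-10 + E)))
(g(-4 + 5*4, -15) - 20502) - 4455 = (2*(-15)*(-10 - 15)/(10 - 9*(-4 + 5*4) - 15*(-4 + 5*4)) - 20502) - 4455 = (2*(-15)*(-25)/(10 - 9*(-4 + 20) - 15*(-4 + 20)) - 20502) - 4455 = (2*(-15)*(-25)/(10 - 9*16 - 15*16) - 20502) - 4455 = (2*(-15)*(-25)/(10 - 144 - 240) - 20502) - 4455 = (2*(-15)*(-25)/(-374) - 20502) - 4455 = (2*(-15)*(-1/374)*(-25) - 20502) - 4455 = (-375/187 - 20502) - 4455 = -3834249/187 - 4455 = -4667334/187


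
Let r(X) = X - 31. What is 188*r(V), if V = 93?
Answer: 11656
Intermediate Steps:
r(X) = -31 + X
188*r(V) = 188*(-31 + 93) = 188*62 = 11656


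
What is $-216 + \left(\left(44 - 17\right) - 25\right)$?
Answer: $-214$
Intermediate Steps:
$-216 + \left(\left(44 - 17\right) - 25\right) = -216 + \left(27 - 25\right) = -216 + 2 = -214$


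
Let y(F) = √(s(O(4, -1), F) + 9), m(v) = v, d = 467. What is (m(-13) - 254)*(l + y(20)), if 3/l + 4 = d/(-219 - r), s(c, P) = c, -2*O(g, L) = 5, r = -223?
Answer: -3204/451 - 267*√26/2 ≈ -687.82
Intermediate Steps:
O(g, L) = -5/2 (O(g, L) = -½*5 = -5/2)
y(F) = √26/2 (y(F) = √(-5/2 + 9) = √(13/2) = √26/2)
l = 12/451 (l = 3/(-4 + 467/(-219 - 1*(-223))) = 3/(-4 + 467/(-219 + 223)) = 3/(-4 + 467/4) = 3/(451/4) = 3*(4/451) = 12/451 ≈ 0.026608)
(m(-13) - 254)*(l + y(20)) = (-13 - 254)*(12/451 + √26/2) = -267*(12/451 + √26/2) = -3204/451 - 267*√26/2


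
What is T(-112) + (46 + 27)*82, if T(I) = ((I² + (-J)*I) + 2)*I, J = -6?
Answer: -1323902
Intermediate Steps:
T(I) = I*(2 + I² + 6*I) (T(I) = ((I² + (-1*(-6))*I) + 2)*I = ((I² + 6*I) + 2)*I = (2 + I² + 6*I)*I = I*(2 + I² + 6*I))
T(-112) + (46 + 27)*82 = -112*(2 + (-112)² + 6*(-112)) + (46 + 27)*82 = -112*(2 + 12544 - 672) + 73*82 = -112*11874 + 5986 = -1329888 + 5986 = -1323902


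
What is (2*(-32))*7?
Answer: -448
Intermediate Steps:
(2*(-32))*7 = -64*7 = -448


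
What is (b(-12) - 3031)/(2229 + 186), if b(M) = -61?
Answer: -3092/2415 ≈ -1.2803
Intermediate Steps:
(b(-12) - 3031)/(2229 + 186) = (-61 - 3031)/(2229 + 186) = -3092/2415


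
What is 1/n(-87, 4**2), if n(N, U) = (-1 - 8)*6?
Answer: -1/54 ≈ -0.018519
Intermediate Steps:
n(N, U) = -54 (n(N, U) = -9*6 = -54)
1/n(-87, 4**2) = 1/(-54) = -1/54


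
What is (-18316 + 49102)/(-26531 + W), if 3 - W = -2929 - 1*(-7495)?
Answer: -2199/2221 ≈ -0.99009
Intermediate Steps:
W = -4563 (W = 3 - (-2929 - 1*(-7495)) = 3 - (-2929 + 7495) = 3 - 1*4566 = 3 - 4566 = -4563)
(-18316 + 49102)/(-26531 + W) = (-18316 + 49102)/(-26531 - 4563) = 30786/(-31094) = 30786*(-1/31094) = -2199/2221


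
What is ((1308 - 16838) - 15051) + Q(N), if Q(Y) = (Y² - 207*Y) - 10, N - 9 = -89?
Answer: -7631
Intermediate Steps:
N = -80 (N = 9 - 89 = -80)
Q(Y) = -10 + Y² - 207*Y
((1308 - 16838) - 15051) + Q(N) = ((1308 - 16838) - 15051) + (-10 + (-80)² - 207*(-80)) = (-15530 - 15051) + (-10 + 6400 + 16560) = -30581 + 22950 = -7631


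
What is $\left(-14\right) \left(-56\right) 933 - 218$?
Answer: $731254$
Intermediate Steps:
$\left(-14\right) \left(-56\right) 933 - 218 = 784 \cdot 933 - 218 = 731472 - 218 = 731254$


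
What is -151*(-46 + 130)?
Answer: -12684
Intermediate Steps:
-151*(-46 + 130) = -151*84 = -12684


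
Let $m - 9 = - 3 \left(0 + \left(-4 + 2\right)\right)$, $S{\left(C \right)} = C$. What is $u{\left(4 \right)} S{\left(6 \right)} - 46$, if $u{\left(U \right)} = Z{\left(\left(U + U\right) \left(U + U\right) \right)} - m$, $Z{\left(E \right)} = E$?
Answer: $248$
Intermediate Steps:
$m = 15$ ($m = 9 - 3 \left(0 + \left(-4 + 2\right)\right) = 9 - 3 \left(0 - 2\right) = 9 - -6 = 9 + 6 = 15$)
$u{\left(U \right)} = -15 + 4 U^{2}$ ($u{\left(U \right)} = \left(U + U\right) \left(U + U\right) - 15 = 2 U 2 U - 15 = 4 U^{2} - 15 = -15 + 4 U^{2}$)
$u{\left(4 \right)} S{\left(6 \right)} - 46 = \left(-15 + 4 \cdot 4^{2}\right) 6 - 46 = \left(-15 + 4 \cdot 16\right) 6 - 46 = \left(-15 + 64\right) 6 - 46 = 49 \cdot 6 - 46 = 294 - 46 = 248$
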